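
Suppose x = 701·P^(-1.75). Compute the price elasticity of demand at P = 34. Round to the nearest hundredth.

For a Cobb–Douglas (constant-elasticity) form x = A·P^α·…, the elasticity with respect to P equals the exponent α at every point.
Here the exponent on P is -1.75, so the price elasticity of demand is -1.75.

-1.75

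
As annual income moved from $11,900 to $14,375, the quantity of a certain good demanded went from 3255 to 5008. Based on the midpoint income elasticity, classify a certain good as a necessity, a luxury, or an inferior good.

%ΔQ = (5008 − 3255)/[(3255+5008)/2] = 1753/4131.5 ≈ 0.4243.
%ΔI = (14,375 − 11,900)/[(11,900+14,375)/2] = 2475/13137.5 ≈ 0.1884.
E_I = %ΔQ/%ΔI ≈ 2.252.
E_I > 1: normal good (luxury).

luxury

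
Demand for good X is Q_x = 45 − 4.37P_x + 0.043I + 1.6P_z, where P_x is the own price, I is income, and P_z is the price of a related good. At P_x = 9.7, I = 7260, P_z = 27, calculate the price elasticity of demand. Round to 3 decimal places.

Substituting, Q_x = 45 − 4.37(9.7) + 0.043(7260) + 1.6(27) = 45 − 42.389 + 312.18 + 43.2 = 357.991.
∂Q_x/∂P_x = −4.37, so E_p = (−4.37)·(9.7/357.991) ≈ -0.118.
|E_p| < 1: demand is inelastic.

-0.118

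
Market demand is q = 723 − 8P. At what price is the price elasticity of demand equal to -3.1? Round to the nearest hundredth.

68.33

Set −bP/(a − bP) = −3.1 ⇒ bP = 3.1(a − bP) ⇒ bP(1+3.1) = 3.1·a.
P = 3.1·723/(8·4.1) ≈ 68.33.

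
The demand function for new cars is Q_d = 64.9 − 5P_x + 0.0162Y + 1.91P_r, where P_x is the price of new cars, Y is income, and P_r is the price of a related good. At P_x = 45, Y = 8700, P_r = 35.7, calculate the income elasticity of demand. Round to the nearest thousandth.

First evaluate Q_d: 64.9 − 5(45) + 0.0162(8700) + 1.91(35.7) = 64.9 − 225 + 140.94 + 68.187 = 49.027.
∂Q_d/∂Y = +0.0162, so E_I = 0.0162·(8700/49.027) ≈ 2.875.
E_I > 1: normal good (luxury).

2.875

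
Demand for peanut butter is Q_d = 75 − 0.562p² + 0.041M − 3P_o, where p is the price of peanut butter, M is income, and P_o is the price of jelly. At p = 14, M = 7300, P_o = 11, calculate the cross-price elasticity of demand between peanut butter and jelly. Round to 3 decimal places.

-0.143

First evaluate Q_d: 75 − 0.562(14)² + 0.041(7300) − 3(11) = 75 − 110.152 + 299.3 − 33 = 231.148.
∂Q_d/∂P_o = −3, so E_xy = -3·(11/231.148) ≈ -0.143.
E_xy < 0: the goods are complements.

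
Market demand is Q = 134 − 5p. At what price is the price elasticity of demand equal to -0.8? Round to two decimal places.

Set −bp/(a − bp) = −0.8 ⇒ bp = 0.8(a − bp) ⇒ bp(1+0.8) = 0.8·a.
p = 0.8·134/(5·1.8) ≈ 11.91.

11.91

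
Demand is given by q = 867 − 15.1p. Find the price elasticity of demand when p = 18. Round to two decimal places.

At p = 18, q = 595.2.
dq/dp = −15.1.
Point elasticity E = (dq/dp)·(p/q) = -15.1 × 18/595.2 ≈ -0.46.
|E| < 1, so demand is inelastic at this price.

-0.46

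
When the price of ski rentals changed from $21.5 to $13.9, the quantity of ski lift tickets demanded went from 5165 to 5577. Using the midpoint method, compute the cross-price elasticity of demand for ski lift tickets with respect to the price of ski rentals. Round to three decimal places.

%ΔQ_x = (5577 − 5165)/[(5165+5577)/2] = 412/5371 ≈ 0.0767.
%ΔP_y = (13.9 − 21.5)/[(21.5+13.9)/2] ≈ -0.4294.
E_xy = 0.0767/-0.4294 ≈ -0.179.
E_xy < 0, so ski lift tickets and ski rentals are complements.

-0.179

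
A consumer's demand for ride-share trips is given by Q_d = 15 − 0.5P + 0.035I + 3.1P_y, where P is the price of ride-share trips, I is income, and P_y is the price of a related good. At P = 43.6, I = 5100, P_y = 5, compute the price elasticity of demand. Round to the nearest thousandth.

-0.116

Substituting, Q_d = 15 − 0.5(43.6) + 0.035(5100) + 3.1(5) = 15 − 21.8 + 178.5 + 15.5 = 187.2.
∂Q_d/∂P = −0.5, so E_p = (−0.5)·(43.6/187.2) ≈ -0.116.
|E_p| < 1: demand is inelastic.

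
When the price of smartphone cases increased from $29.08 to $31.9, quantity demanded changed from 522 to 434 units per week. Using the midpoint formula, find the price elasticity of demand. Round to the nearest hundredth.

%ΔQ = (434 − 522)/[(522 + 434)/2] = -88/478 ≈ -0.1841.
%ΔP = (31.9 − 29.08)/[(29.08 + 31.9)/2] = 2.82/30.49 ≈ 0.0925.
Arc elasticity E = %ΔQ/%ΔP ≈ -0.1841/0.0925 ≈ -1.99.
|E| > 1: demand is elastic over this range.

-1.99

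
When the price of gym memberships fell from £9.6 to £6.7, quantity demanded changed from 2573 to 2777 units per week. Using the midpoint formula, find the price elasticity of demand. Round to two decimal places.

%ΔQ = (2777 − 2573)/[(2573 + 2777)/2] = 204/2675 ≈ 0.0763.
%Δp = (6.7 − 9.6)/[(9.6 + 6.7)/2] = -2.9/8.15 ≈ -0.3558.
Arc elasticity E = %ΔQ/%Δp ≈ 0.0763/-0.3558 ≈ -0.21.
|E| < 1: demand is inelastic over this range.

-0.21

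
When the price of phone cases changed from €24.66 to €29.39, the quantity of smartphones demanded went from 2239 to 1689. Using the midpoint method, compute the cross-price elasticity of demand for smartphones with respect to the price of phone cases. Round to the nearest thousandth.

-1.600

%ΔQ_x = (1689 − 2239)/[(2239+1689)/2] = -550/1964 ≈ -0.2800.
%ΔP_y = (29.39 − 24.66)/[(24.66+29.39)/2] ≈ 0.1750.
E_xy = -0.2800/0.1750 ≈ -1.600.
E_xy < 0, so smartphones and phone cases are complements.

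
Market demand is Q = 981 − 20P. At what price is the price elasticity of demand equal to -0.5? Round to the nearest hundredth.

Set −bP/(a − bP) = −0.5 ⇒ bP = 0.5(a − bP) ⇒ bP(1+0.5) = 0.5·a.
P = 0.5·981/(20·1.5) = 16.35.

16.35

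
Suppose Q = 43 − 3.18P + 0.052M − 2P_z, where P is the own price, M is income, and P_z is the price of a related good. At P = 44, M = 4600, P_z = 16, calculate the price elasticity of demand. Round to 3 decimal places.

First evaluate Q: 43 − 3.18(44) + 0.052(4600) − 2(16) = 43 − 139.92 + 239.2 − 32 = 110.28.
∂Q/∂P = −3.18, so E_p = (−3.18)·(44/110.28) ≈ -1.269.
|E_p| > 1: demand is elastic.

-1.269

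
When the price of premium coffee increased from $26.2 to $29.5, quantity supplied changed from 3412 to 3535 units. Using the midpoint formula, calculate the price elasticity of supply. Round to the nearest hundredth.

%ΔQ = (3535 − 3412)/[(3412 + 3535)/2] = 123/3473.5 ≈ 0.0354.
%Δp = (29.5 − 26.2)/[(26.2 + 29.5)/2] = 3.3/27.85 ≈ 0.1185.
Arc elasticity E = %ΔQ/%Δp ≈ 0.0354/0.1185 ≈ 0.30.
|E| < 1: supply is inelastic over this range.

0.30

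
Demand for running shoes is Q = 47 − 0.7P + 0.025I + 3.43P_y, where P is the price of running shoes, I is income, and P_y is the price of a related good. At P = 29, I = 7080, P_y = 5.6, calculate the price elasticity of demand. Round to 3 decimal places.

At the given point, Q = 47 − 0.7(29) + 0.025(7080) + 3.43(5.6) = 47 − 20.3 + 177 + 19.208 = 222.908.
∂Q/∂P = −0.7, so E_p = (−0.7)·(29/222.908) ≈ -0.091.
|E_p| < 1: demand is inelastic.

-0.091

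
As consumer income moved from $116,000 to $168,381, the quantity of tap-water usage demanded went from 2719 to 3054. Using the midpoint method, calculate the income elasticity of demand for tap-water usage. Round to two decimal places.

%ΔQ = (3054 − 2719)/[(2719+3054)/2] = 335/2886.5 ≈ 0.1161.
%ΔY = (168,381 − 116,000)/[(116,000+168,381)/2] = 52381/142190.5 ≈ 0.3684.
E_I = %ΔQ/%ΔY ≈ 0.32.
E_I ∈ (0,1): normal good (necessity).

0.32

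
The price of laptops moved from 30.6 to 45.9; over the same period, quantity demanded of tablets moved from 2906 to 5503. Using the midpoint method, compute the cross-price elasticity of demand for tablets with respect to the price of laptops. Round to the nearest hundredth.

1.54

%ΔQ_x = (5503 − 2906)/[(2906+5503)/2] = 2597/4204.5 ≈ 0.6177.
%ΔP_y = (45.9 − 30.6)/[(30.6+45.9)/2] ≈ 0.4000.
E_xy = 0.6177/0.4000 ≈ 1.54.
E_xy > 0, so tablets and laptops are substitutes.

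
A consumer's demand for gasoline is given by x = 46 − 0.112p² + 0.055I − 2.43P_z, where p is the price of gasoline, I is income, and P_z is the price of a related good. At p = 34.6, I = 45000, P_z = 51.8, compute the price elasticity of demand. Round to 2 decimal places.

Substituting, x = 46 − 0.112(34.6)² + 0.055(45000) − 2.43(51.8) = 46 − 134.0819 + 2475 − 125.874 = 2261.0441.
∂x/∂p = −2·0.112·p = -7.7504, so E_p = -7.7504·(34.6/2261.0441) ≈ -0.12.
|E_p| < 1: demand is inelastic.

-0.12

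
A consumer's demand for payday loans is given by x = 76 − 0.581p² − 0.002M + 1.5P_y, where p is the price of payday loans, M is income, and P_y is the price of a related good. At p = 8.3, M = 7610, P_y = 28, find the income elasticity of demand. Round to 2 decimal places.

-0.24

At the given point, x = 76 − 0.581(8.3)² − 0.002(7610) + 1.5(28) = 76 − 40.0251 − 15.22 + 42 = 62.7549.
∂x/∂M = −0.002, so E_I = -0.002·(7610/62.7549) ≈ -0.24.
E_I < 0: inferior good.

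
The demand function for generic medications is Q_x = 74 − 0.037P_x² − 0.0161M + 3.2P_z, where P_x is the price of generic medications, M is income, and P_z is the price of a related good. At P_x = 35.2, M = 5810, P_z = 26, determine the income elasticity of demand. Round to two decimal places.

-5.25

First evaluate Q_x: 74 − 0.037(35.2)² − 0.0161(5810) + 3.2(26) = 74 − 45.8445 − 93.541 + 83.2 = 17.8145.
∂Q_x/∂M = −0.0161, so E_I = -0.0161·(5810/17.8145) ≈ -5.25.
E_I < 0: inferior good.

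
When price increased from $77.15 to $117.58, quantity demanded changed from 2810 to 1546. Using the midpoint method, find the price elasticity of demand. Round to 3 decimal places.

%ΔQ = (1546 − 2810)/[(2810 + 1546)/2] = -1264/2178 ≈ -0.5803.
%Δp = (117.58 − 77.15)/[(77.15 + 117.58)/2] = 40.43/97.365 ≈ 0.4152.
Arc elasticity E = %ΔQ/%Δp ≈ -0.5803/0.4152 ≈ -1.398.
|E| > 1: demand is elastic over this range.

-1.398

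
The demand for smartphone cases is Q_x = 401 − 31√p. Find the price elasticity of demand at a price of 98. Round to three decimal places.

At p = 98, Q_x = 94.1157.
dQ_x/dp = −31/(2√p) = −31/(2·9.8995).
Point elasticity E = (dQ_x/dp)·(p/Q_x) = -1.5657 × 98/94.1157 ≈ -1.630.
|E| > 1, so demand is elastic at this price.

-1.630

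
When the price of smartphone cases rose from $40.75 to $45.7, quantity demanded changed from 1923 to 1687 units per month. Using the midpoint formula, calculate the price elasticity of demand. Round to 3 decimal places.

%Δq = (1687 − 1923)/[(1923 + 1687)/2] = -236/1805 ≈ -0.1307.
%Δp = (45.7 − 40.75)/[(40.75 + 45.7)/2] = 4.95/43.225 ≈ 0.1145.
Arc elasticity E = %Δq/%Δp ≈ -0.1307/0.1145 ≈ -1.142.
|E| > 1: demand is elastic over this range.

-1.142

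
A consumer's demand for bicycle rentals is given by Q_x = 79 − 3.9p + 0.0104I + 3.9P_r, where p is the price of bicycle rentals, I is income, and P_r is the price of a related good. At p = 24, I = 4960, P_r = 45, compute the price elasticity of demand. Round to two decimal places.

-0.44

Evaluating quantity at (p, I, P_r) gives Q_x = 79 − 3.9(24) + 0.0104(4960) + 3.9(45) = 79 − 93.6 + 51.584 + 175.5 = 212.484.
∂Q_x/∂p = −3.9, so E_p = (−3.9)·(24/212.484) ≈ -0.44.
|E_p| < 1: demand is inelastic.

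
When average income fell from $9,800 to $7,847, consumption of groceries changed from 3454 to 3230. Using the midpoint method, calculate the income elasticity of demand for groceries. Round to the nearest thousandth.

%ΔQ = (3230 − 3454)/[(3454+3230)/2] = -224/3342 ≈ -0.0670.
%ΔY = (7,847 − 9,800)/[(9,800+7,847)/2] = -1953/8823.5 ≈ -0.2213.
E_I = %ΔQ/%ΔY ≈ 0.303.
E_I ∈ (0,1): normal good (necessity).

0.303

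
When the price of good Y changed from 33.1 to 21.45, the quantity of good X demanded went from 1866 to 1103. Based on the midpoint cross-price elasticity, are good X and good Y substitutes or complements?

%ΔQ_x = (1103 − 1866)/[(1866+1103)/2] = -763/1484.5 ≈ -0.5140.
%ΔP_y = (21.45 − 33.1)/[(33.1+21.45)/2] ≈ -0.4271.
E_xy = -0.5140/-0.4271 ≈ 1.203.
E_xy > 0, so the goods are substitutes.

substitutes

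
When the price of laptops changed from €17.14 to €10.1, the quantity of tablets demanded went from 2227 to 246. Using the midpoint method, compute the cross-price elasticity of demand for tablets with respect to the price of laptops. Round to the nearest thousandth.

%ΔQ_x = (246 − 2227)/[(2227+246)/2] = -1981/1236.5 ≈ -1.6021.
%ΔP_y = (10.1 − 17.14)/[(17.14+10.1)/2] ≈ -0.5169.
E_xy = -1.6021/-0.5169 ≈ 3.100.
E_xy > 0, so tablets and laptops are substitutes.

3.100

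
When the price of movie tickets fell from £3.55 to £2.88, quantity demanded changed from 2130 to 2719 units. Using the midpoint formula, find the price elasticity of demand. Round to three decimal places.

%Δq = (2719 − 2130)/[(2130 + 2719)/2] = 589/2424.5 ≈ 0.2429.
%ΔP = (2.88 − 3.55)/[(3.55 + 2.88)/2] = -0.67/3.215 ≈ -0.2084.
Arc elasticity E = %Δq/%ΔP ≈ 0.2429/-0.2084 ≈ -1.166.
|E| > 1: demand is elastic over this range.

-1.166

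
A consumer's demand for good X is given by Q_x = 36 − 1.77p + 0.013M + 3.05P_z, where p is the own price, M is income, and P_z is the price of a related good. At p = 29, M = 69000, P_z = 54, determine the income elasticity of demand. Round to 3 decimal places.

0.857

Q_x = 36 − 1.77(29) + 0.013(69000) + 3.05(54) = 36 − 51.33 + 897 + 164.7 = 1046.37.
∂Q_x/∂M = +0.013, so E_I = 0.013·(69000/1046.37) ≈ 0.857.
E_I ∈ (0,1): normal good (necessity).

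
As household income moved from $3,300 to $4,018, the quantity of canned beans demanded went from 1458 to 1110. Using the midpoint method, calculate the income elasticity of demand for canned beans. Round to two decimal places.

%ΔQ = (1110 − 1458)/[(1458+1110)/2] = -348/1284 ≈ -0.2710.
%ΔI = (4,018 − 3,300)/[(3,300+4,018)/2] = 718/3659 ≈ 0.1962.
E_I = %ΔQ/%ΔI ≈ -1.38.
E_I < 0: inferior good.

-1.38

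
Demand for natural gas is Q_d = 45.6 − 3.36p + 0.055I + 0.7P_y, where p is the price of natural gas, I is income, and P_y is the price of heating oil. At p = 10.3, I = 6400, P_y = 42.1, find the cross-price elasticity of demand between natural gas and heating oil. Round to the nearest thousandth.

0.075

At the given point, Q_d = 45.6 − 3.36(10.3) + 0.055(6400) + 0.7(42.1) = 45.6 − 34.608 + 352 + 29.47 = 392.462.
∂Q_d/∂P_y = +0.7, so E_xy = 0.7·(42.1/392.462) ≈ 0.075.
E_xy > 0: the goods are substitutes.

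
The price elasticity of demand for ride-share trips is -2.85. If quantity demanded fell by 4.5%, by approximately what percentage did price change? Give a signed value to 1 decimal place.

1.6

%ΔQ ≈ E × %ΔP ⇒ %ΔP = %ΔQ / E = (-4.5%)/(-2.85) ≈ 1.6%.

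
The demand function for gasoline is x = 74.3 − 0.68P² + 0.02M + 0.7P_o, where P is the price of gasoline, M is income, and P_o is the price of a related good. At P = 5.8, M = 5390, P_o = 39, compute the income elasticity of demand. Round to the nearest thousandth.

0.578

At the given point, x = 74.3 − 0.68(5.8)² + 0.02(5390) + 0.7(39) = 74.3 − 22.8752 + 107.8 + 27.3 = 186.5248.
∂x/∂M = +0.02, so E_I = 0.02·(5390/186.5248) ≈ 0.578.
E_I ∈ (0,1): normal good (necessity).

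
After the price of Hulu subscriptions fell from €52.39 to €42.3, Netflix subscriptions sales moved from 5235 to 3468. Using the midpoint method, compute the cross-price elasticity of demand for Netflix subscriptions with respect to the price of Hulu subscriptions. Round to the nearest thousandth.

1.905

%ΔQ_x = (3468 − 5235)/[(5235+3468)/2] = -1767/4351.5 ≈ -0.4061.
%ΔP_y = (42.3 − 52.39)/[(52.39+42.3)/2] ≈ -0.2131.
E_xy = -0.4061/-0.2131 ≈ 1.905.
E_xy > 0, so Netflix subscriptions and Hulu subscriptions are substitutes.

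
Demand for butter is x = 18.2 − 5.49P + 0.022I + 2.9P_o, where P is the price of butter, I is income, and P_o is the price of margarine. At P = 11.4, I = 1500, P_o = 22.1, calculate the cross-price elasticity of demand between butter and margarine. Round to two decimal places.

At the given point, x = 18.2 − 5.49(11.4) + 0.022(1500) + 2.9(22.1) = 18.2 − 62.586 + 33 + 64.09 = 52.704.
∂x/∂P_o = +2.9, so E_xy = 2.9·(22.1/52.704) ≈ 1.22.
E_xy > 0: the goods are substitutes.

1.22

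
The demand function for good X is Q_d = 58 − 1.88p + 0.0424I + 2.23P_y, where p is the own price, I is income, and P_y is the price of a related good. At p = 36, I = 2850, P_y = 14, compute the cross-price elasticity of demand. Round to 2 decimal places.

0.22

Q_d = 58 − 1.88(36) + 0.0424(2850) + 2.23(14) = 58 − 67.68 + 120.84 + 31.22 = 142.38.
∂Q_d/∂P_y = +2.23, so E_xy = 2.23·(14/142.38) ≈ 0.22.
E_xy > 0: the goods are substitutes.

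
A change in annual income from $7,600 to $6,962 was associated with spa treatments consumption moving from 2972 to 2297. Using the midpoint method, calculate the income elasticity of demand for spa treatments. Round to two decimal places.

2.92

%ΔQ = (2297 − 2972)/[(2972+2297)/2] = -675/2634.5 ≈ -0.2562.
%ΔI = (6,962 − 7,600)/[(7,600+6,962)/2] = -638/7281 ≈ -0.0876.
E_I = %ΔQ/%ΔI ≈ 2.92.
E_I > 1: normal good (luxury).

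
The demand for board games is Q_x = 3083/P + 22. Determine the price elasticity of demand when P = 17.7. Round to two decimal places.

At P = 17.7, Q_x = 196.1808.
dQ_x/dP = −3083/P² = −9.8407.
Point elasticity E = (dQ_x/dP)·(P/Q_x) = -9.8407 × 17.7/196.1808 ≈ -0.89.
|E| < 1, so demand is inelastic at this price.

-0.89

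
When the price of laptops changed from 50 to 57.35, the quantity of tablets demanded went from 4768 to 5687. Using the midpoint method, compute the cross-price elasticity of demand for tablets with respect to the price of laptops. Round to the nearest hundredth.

1.28

%ΔQ_x = (5687 − 4768)/[(4768+5687)/2] = 919/5227.5 ≈ 0.1758.
%ΔP_y = (57.35 − 50)/[(50+57.35)/2] ≈ 0.1369.
E_xy = 0.1758/0.1369 ≈ 1.28.
E_xy > 0, so tablets and laptops are substitutes.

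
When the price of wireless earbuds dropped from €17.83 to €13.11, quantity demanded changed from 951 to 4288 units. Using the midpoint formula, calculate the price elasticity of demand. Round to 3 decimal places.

%Δq = (4288 − 951)/[(951 + 4288)/2] = 3337/2619.5 ≈ 1.2739.
%Δp = (13.11 − 17.83)/[(17.83 + 13.11)/2] = -4.72/15.47 ≈ -0.3051.
Arc elasticity E = %Δq/%Δp ≈ 1.2739/-0.3051 ≈ -4.175.
|E| > 1: demand is elastic over this range.

-4.175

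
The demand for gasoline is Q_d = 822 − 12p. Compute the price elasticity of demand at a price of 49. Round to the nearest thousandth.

-2.513

At p = 49, Q_d = 234.
dQ_d/dp = −12.
Point elasticity E = (dQ_d/dp)·(p/Q_d) = -12 × 49/234 ≈ -2.513.
|E| > 1, so demand is elastic at this price.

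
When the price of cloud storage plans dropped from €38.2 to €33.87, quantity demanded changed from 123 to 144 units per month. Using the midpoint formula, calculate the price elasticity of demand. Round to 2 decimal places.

%ΔQ = (144 − 123)/[(123 + 144)/2] = 21/133.5 ≈ 0.1573.
%ΔP = (33.87 − 38.2)/[(38.2 + 33.87)/2] = -4.33/36.035 ≈ -0.1202.
Arc elasticity E = %ΔQ/%ΔP ≈ 0.1573/-0.1202 ≈ -1.31.
|E| > 1: demand is elastic over this range.

-1.31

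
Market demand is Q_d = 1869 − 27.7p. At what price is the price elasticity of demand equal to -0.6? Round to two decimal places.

Set −bp/(a − bp) = −0.6 ⇒ bp = 0.6(a − bp) ⇒ bp(1+0.6) = 0.6·a.
p = 0.6·1869/(27.7·1.6) ≈ 25.30.

25.30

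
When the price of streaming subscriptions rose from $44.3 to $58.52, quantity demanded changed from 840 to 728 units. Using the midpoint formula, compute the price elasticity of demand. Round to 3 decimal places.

-0.516

%Δq = (728 − 840)/[(840 + 728)/2] = -112/784 ≈ -0.1429.
%Δp = (58.52 − 44.3)/[(44.3 + 58.52)/2] = 14.22/51.41 ≈ 0.2766.
Arc elasticity E = %Δq/%Δp ≈ -0.1429/0.2766 ≈ -0.516.
|E| < 1: demand is inelastic over this range.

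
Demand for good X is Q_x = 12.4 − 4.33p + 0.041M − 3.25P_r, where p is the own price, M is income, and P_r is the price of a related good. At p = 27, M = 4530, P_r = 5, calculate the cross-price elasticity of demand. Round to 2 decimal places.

-0.25

First evaluate Q_x: 12.4 − 4.33(27) + 0.041(4530) − 3.25(5) = 12.4 − 116.91 + 185.73 − 16.25 = 64.97.
∂Q_x/∂P_r = −3.25, so E_xy = -3.25·(5/64.97) ≈ -0.25.
E_xy < 0: the goods are complements.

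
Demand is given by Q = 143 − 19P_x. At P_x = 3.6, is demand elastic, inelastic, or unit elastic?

inelastic

At P_x = 3.6, Q = 74.6.
dQ/dP_x = −19.
Point elasticity E = (dQ/dP_x)·(P_x/Q) = -19 × 3.6/74.6 ≈ -0.917.
|E| ≈ 0.917 < 1, so demand is inelastic.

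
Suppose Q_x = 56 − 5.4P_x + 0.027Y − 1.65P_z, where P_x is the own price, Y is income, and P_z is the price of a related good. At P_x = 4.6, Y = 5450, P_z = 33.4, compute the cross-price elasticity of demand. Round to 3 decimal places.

Substituting, Q_x = 56 − 5.4(4.6) + 0.027(5450) − 1.65(33.4) = 56 − 24.84 + 147.15 − 55.11 = 123.2.
∂Q_x/∂P_z = −1.65, so E_xy = -1.65·(33.4/123.2) ≈ -0.447.
E_xy < 0: the goods are complements.

-0.447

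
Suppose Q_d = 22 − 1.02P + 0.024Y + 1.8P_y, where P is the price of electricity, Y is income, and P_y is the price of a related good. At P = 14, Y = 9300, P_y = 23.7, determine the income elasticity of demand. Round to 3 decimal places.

First evaluate Q_d: 22 − 1.02(14) + 0.024(9300) + 1.8(23.7) = 22 − 14.28 + 223.2 + 42.66 = 273.58.
∂Q_d/∂Y = +0.024, so E_I = 0.024·(9300/273.58) ≈ 0.816.
E_I ∈ (0,1): normal good (necessity).

0.816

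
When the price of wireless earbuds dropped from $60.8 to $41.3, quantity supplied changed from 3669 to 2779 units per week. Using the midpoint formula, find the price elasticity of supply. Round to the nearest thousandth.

%Δq = (2779 − 3669)/[(3669 + 2779)/2] = -890/3224 ≈ -0.2761.
%ΔP = (41.3 − 60.8)/[(60.8 + 41.3)/2] = -19.5/51.05 ≈ -0.3820.
Arc elasticity E = %Δq/%ΔP ≈ -0.2761/-0.3820 ≈ 0.723.
|E| < 1: supply is inelastic over this range.

0.723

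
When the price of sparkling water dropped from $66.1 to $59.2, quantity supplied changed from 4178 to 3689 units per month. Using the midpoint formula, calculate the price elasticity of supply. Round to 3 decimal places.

%Δq = (3689 − 4178)/[(4178 + 3689)/2] = -489/3933.5 ≈ -0.1243.
%ΔP = (59.2 − 66.1)/[(66.1 + 59.2)/2] = -6.9/62.65 ≈ -0.1101.
Arc elasticity E = %Δq/%ΔP ≈ -0.1243/-0.1101 ≈ 1.129.
|E| > 1: supply is elastic over this range.

1.129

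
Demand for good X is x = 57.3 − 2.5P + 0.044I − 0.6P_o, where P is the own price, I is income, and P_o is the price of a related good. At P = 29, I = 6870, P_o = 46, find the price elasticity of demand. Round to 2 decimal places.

x = 57.3 − 2.5(29) + 0.044(6870) − 0.6(46) = 57.3 − 72.5 + 302.28 − 27.6 = 259.48.
∂x/∂P = −2.5, so E_p = (−2.5)·(29/259.48) ≈ -0.28.
|E_p| < 1: demand is inelastic.

-0.28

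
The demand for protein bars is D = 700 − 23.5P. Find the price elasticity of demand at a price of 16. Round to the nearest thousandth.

At P = 16, D = 324.
dD/dP = −23.5.
Point elasticity E = (dD/dP)·(P/D) = -23.5 × 16/324 ≈ -1.160.
|E| > 1, so demand is elastic at this price.

-1.160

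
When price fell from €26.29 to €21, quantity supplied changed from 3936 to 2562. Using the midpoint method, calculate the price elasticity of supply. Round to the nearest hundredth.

1.89

%ΔQ = (2562 − 3936)/[(3936 + 2562)/2] = -1374/3249 ≈ -0.4229.
%ΔP = (21 − 26.29)/[(26.29 + 21)/2] = -5.29/23.645 ≈ -0.2237.
Arc elasticity E = %ΔQ/%ΔP ≈ -0.4229/-0.2237 ≈ 1.89.
|E| > 1: supply is elastic over this range.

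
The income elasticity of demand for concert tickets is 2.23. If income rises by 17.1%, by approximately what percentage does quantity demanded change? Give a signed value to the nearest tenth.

%ΔQ ≈ E × %ΔI = (2.23) × (17.1%) ≈ 38.1%.

38.1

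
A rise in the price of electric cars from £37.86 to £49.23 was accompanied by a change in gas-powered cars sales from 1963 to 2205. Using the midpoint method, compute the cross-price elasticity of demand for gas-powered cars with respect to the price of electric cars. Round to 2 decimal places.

%ΔQ_x = (2205 − 1963)/[(1963+2205)/2] = 242/2084 ≈ 0.1161.
%ΔP_y = (49.23 − 37.86)/[(37.86+49.23)/2] ≈ 0.2611.
E_xy = 0.1161/0.2611 ≈ 0.44.
E_xy > 0, so gas-powered cars and electric cars are substitutes.

0.44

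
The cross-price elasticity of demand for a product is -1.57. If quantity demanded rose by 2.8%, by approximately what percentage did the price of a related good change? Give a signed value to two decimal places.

%ΔQ ≈ E × %ΔP_y ⇒ %ΔP_y = %ΔQ / E = (2.8%)/(-1.57) ≈ -1.78%.

-1.78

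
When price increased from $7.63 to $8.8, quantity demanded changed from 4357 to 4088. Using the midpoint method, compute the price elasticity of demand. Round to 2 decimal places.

%Δq = (4088 − 4357)/[(4357 + 4088)/2] = -269/4222.5 ≈ -0.0637.
%Δp = (8.8 − 7.63)/[(7.63 + 8.8)/2] = 1.17/8.215 ≈ 0.1424.
Arc elasticity E = %Δq/%Δp ≈ -0.0637/0.1424 ≈ -0.45.
|E| < 1: demand is inelastic over this range.

-0.45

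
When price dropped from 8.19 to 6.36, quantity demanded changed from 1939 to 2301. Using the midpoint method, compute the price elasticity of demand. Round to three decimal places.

-0.679

%ΔQ = (2301 − 1939)/[(1939 + 2301)/2] = 362/2120 ≈ 0.1708.
%Δp = (6.36 − 8.19)/[(8.19 + 6.36)/2] = -1.83/7.275 ≈ -0.2515.
Arc elasticity E = %ΔQ/%Δp ≈ 0.1708/-0.2515 ≈ -0.679.
|E| < 1: demand is inelastic over this range.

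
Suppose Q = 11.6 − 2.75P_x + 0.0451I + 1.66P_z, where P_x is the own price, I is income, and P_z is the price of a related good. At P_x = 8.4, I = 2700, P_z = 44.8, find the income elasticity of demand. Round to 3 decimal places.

0.660

Substituting, Q = 11.6 − 2.75(8.4) + 0.0451(2700) + 1.66(44.8) = 11.6 − 23.1 + 121.77 + 74.368 = 184.638.
∂Q/∂I = +0.0451, so E_I = 0.0451·(2700/184.638) ≈ 0.660.
E_I ∈ (0,1): normal good (necessity).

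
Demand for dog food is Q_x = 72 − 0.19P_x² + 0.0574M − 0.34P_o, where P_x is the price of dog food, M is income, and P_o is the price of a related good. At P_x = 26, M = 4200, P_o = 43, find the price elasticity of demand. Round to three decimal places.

Q_x = 72 − 0.19(26)² + 0.0574(4200) − 0.34(43) = 72 − 128.44 + 241.08 − 14.62 = 170.02.
∂Q_x/∂P_x = −2·0.19·P_x = -9.88, so E_p = -9.88·(26/170.02) ≈ -1.511.
|E_p| > 1: demand is elastic.

-1.511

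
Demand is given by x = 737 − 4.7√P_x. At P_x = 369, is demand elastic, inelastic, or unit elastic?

inelastic

At P_x = 369, x = 646.7159.
dx/dP_x = −4.7/(2√P_x) = −4.7/(2·19.2094).
Point elasticity E = (dx/dP_x)·(P_x/x) = -0.1223 × 369/646.7159 ≈ -0.070.
|E| ≈ 0.070 < 1, so demand is inelastic.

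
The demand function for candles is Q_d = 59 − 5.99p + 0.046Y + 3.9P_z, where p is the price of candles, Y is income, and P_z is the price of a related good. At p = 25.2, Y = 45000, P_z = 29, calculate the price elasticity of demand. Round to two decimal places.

Evaluating quantity at (p, Y, P_z) gives Q_d = 59 − 5.99(25.2) + 0.046(45000) + 3.9(29) = 59 − 150.948 + 2070 + 113.1 = 2091.152.
∂Q_d/∂p = −5.99, so E_p = (−5.99)·(25.2/2091.152) ≈ -0.07.
|E_p| < 1: demand is inelastic.

-0.07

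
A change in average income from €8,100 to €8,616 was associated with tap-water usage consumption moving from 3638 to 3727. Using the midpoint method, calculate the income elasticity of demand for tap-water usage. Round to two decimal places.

0.39

%ΔQ = (3727 − 3638)/[(3638+3727)/2] = 89/3682.5 ≈ 0.0242.
%ΔY = (8,616 − 8,100)/[(8,100+8,616)/2] = 516/8358 ≈ 0.0617.
E_I = %ΔQ/%ΔY ≈ 0.39.
E_I ∈ (0,1): normal good (necessity).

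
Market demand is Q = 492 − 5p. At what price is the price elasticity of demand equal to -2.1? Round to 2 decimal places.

Set −bp/(a − bp) = −2.1 ⇒ bp = 2.1(a − bp) ⇒ bp(1+2.1) = 2.1·a.
p = 2.1·492/(5·3.1) ≈ 66.66.

66.66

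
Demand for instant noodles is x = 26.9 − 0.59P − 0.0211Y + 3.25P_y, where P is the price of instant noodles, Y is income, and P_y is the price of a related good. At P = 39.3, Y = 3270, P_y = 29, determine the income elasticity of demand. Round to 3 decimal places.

-2.382

At the given point, x = 26.9 − 0.59(39.3) − 0.0211(3270) + 3.25(29) = 26.9 − 23.187 − 68.997 + 94.25 = 28.966.
∂x/∂Y = −0.0211, so E_I = -0.0211·(3270/28.966) ≈ -2.382.
E_I < 0: inferior good.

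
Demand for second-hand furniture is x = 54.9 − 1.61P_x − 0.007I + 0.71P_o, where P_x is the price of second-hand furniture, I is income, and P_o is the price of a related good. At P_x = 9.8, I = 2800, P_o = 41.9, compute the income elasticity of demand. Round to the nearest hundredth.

x = 54.9 − 1.61(9.8) − 0.007(2800) + 0.71(41.9) = 54.9 − 15.778 − 19.6 + 29.749 = 49.271.
∂x/∂I = −0.007, so E_I = -0.007·(2800/49.271) ≈ -0.40.
E_I < 0: inferior good.

-0.40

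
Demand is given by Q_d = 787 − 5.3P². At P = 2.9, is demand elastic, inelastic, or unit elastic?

At P = 2.9, Q_d = 742.427.
dQ_d/dP = −2·5.3·P = −30.74.
Point elasticity E = (dQ_d/dP)·(P/Q_d) = -30.74 × 2.9/742.427 ≈ -0.120.
|E| ≈ 0.120 < 1, so demand is inelastic.

inelastic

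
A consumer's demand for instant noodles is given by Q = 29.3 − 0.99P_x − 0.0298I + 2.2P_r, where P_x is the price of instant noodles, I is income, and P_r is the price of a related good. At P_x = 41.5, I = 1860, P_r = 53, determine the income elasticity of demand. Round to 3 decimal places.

-1.122

First evaluate Q: 29.3 − 0.99(41.5) − 0.0298(1860) + 2.2(53) = 29.3 − 41.085 − 55.428 + 116.6 = 49.387.
∂Q/∂I = −0.0298, so E_I = -0.0298·(1860/49.387) ≈ -1.122.
E_I < 0: inferior good.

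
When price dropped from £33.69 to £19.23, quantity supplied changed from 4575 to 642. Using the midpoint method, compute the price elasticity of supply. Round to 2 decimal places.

2.76

%ΔQ = (642 − 4575)/[(4575 + 642)/2] = -3933/2608.5 ≈ -1.5078.
%Δp = (19.23 − 33.69)/[(33.69 + 19.23)/2] = -14.46/26.46 ≈ -0.5465.
Arc elasticity E = %ΔQ/%Δp ≈ -1.5078/-0.5465 ≈ 2.76.
|E| > 1: supply is elastic over this range.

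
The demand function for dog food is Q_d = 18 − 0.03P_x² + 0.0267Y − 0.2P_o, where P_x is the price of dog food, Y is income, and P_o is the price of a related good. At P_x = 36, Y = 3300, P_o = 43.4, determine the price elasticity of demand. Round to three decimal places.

-1.328

At the given point, Q_d = 18 − 0.03(36)² + 0.0267(3300) − 0.2(43.4) = 18 − 38.88 + 88.11 − 8.68 = 58.55.
∂Q_d/∂P_x = −2·0.03·P_x = -2.16, so E_p = -2.16·(36/58.55) ≈ -1.328.
|E_p| > 1: demand is elastic.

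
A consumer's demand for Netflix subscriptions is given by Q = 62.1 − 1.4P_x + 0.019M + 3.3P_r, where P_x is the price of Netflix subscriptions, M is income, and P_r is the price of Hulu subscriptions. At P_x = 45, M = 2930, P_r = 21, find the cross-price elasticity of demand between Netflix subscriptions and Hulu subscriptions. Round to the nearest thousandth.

0.559

Evaluating quantity at (P_x, M, P_r) gives Q = 62.1 − 1.4(45) + 0.019(2930) + 3.3(21) = 62.1 − 63 + 55.67 + 69.3 = 124.07.
∂Q/∂P_r = +3.3, so E_xy = 3.3·(21/124.07) ≈ 0.559.
E_xy > 0: the goods are substitutes.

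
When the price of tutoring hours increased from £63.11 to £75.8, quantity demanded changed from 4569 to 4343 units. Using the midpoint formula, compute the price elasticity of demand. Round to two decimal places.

%Δq = (4343 − 4569)/[(4569 + 4343)/2] = -226/4456 ≈ -0.0507.
%Δp = (75.8 − 63.11)/[(63.11 + 75.8)/2] = 12.69/69.455 ≈ 0.1827.
Arc elasticity E = %Δq/%Δp ≈ -0.0507/0.1827 ≈ -0.28.
|E| < 1: demand is inelastic over this range.

-0.28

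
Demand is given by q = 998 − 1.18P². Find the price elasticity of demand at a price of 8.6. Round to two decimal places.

At P = 8.6, q = 910.7272.
dq/dP = −2·1.18·P = −20.296.
Point elasticity E = (dq/dP)·(P/q) = -20.296 × 8.6/910.7272 ≈ -0.19.
|E| < 1, so demand is inelastic at this price.

-0.19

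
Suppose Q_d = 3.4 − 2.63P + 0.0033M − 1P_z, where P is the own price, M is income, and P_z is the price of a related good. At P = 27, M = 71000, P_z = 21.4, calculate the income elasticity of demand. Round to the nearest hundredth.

At the given point, Q_d = 3.4 − 2.63(27) + 0.0033(71000) − 1(21.4) = 3.4 − 71.01 + 234.3 − 21.4 = 145.29.
∂Q_d/∂M = +0.0033, so E_I = 0.0033·(71000/145.29) ≈ 1.61.
E_I > 1: normal good (luxury).

1.61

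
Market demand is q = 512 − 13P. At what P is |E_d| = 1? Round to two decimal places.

For linear demand q = a − bP, E = −bP/(a − bP). |E| = 1 ⇒ bP = a − bP ⇒ P = a/(2b).
P = 512/(2·13) ≈ 19.69.

19.69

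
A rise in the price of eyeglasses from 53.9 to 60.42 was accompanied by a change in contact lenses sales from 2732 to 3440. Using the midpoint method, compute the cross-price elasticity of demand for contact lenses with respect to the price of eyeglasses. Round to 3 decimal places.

2.011

%ΔQ_x = (3440 − 2732)/[(2732+3440)/2] = 708/3086 ≈ 0.2294.
%ΔP_y = (60.42 − 53.9)/[(53.9+60.42)/2] ≈ 0.1141.
E_xy = 0.2294/0.1141 ≈ 2.011.
E_xy > 0, so contact lenses and eyeglasses are substitutes.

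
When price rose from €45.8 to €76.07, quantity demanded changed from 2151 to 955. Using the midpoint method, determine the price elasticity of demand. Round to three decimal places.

-1.550

%Δq = (955 − 2151)/[(2151 + 955)/2] = -1196/1553 ≈ -0.7701.
%ΔP = (76.07 − 45.8)/[(45.8 + 76.07)/2] = 30.27/60.935 ≈ 0.4968.
Arc elasticity E = %Δq/%ΔP ≈ -0.7701/0.4968 ≈ -1.550.
|E| > 1: demand is elastic over this range.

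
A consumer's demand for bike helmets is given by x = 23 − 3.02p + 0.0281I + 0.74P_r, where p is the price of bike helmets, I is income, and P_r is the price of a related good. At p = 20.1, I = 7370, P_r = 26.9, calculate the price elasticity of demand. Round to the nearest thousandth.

x = 23 − 3.02(20.1) + 0.0281(7370) + 0.74(26.9) = 23 − 60.702 + 207.097 + 19.906 = 189.301.
∂x/∂p = −3.02, so E_p = (−3.02)·(20.1/189.301) ≈ -0.321.
|E_p| < 1: demand is inelastic.

-0.321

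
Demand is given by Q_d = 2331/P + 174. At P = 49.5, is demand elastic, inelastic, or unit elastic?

At P = 49.5, Q_d = 221.0909.
dQ_d/dP = −2331/P² = −0.9513.
Point elasticity E = (dQ_d/dP)·(P/Q_d) = -0.9513 × 49.5/221.0909 ≈ -0.213.
|E| ≈ 0.213 < 1, so demand is inelastic.

inelastic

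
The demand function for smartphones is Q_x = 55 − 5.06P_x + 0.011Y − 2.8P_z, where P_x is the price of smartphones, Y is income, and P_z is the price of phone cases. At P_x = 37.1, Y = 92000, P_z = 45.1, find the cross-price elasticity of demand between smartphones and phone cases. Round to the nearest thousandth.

-0.168

Evaluating quantity at (P_x, Y, P_z) gives Q_x = 55 − 5.06(37.1) + 0.011(92000) − 2.8(45.1) = 55 − 187.726 + 1012 − 126.28 = 752.994.
∂Q_x/∂P_z = −2.8, so E_xy = -2.8·(45.1/752.994) ≈ -0.168.
E_xy < 0: the goods are complements.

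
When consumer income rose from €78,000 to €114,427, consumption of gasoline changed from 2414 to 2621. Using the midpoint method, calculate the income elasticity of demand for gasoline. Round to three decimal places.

0.217

%ΔQ = (2621 − 2414)/[(2414+2621)/2] = 207/2517.5 ≈ 0.0822.
%ΔY = (114,427 − 78,000)/[(78,000+114,427)/2] = 36427/96213.5 ≈ 0.3786.
E_I = %ΔQ/%ΔY ≈ 0.217.
E_I ∈ (0,1): normal good (necessity).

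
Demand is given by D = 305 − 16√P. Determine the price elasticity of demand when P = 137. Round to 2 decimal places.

At P = 137, D = 117.7248.
dD/dP = −16/(2√P) = −16/(2·11.7047).
Point elasticity E = (dD/dP)·(P/D) = -0.6835 × 137/117.7248 ≈ -0.80.
|E| < 1, so demand is inelastic at this price.

-0.80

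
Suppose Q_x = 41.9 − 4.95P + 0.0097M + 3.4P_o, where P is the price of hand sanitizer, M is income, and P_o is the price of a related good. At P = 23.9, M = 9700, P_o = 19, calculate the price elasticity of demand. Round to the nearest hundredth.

-1.44

First evaluate Q_x: 41.9 − 4.95(23.9) + 0.0097(9700) + 3.4(19) = 41.9 − 118.305 + 94.09 + 64.6 = 82.285.
∂Q_x/∂P = −4.95, so E_p = (−4.95)·(23.9/82.285) ≈ -1.44.
|E_p| > 1: demand is elastic.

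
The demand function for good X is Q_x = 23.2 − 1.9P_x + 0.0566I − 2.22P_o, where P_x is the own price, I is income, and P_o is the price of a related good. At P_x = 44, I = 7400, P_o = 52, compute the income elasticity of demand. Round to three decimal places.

Evaluating quantity at (P_x, I, P_o) gives Q_x = 23.2 − 1.9(44) + 0.0566(7400) − 2.22(52) = 23.2 − 83.6 + 418.84 − 115.44 = 243.
∂Q_x/∂I = +0.0566, so E_I = 0.0566·(7400/243) ≈ 1.724.
E_I > 1: normal good (luxury).

1.724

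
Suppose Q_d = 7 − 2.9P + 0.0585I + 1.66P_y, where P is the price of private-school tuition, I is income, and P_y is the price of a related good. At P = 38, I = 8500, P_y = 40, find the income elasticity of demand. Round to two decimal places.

1.08

At the given point, Q_d = 7 − 2.9(38) + 0.0585(8500) + 1.66(40) = 7 − 110.2 + 497.25 + 66.4 = 460.45.
∂Q_d/∂I = +0.0585, so E_I = 0.0585·(8500/460.45) ≈ 1.08.
E_I > 1: normal good (luxury).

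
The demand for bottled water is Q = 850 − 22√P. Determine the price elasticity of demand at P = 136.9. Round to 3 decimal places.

-0.217

At P = 136.9, Q = 592.5906.
dQ/dP = −22/(2√P) = −22/(2·11.7004).
Point elasticity E = (dQ/dP)·(P/Q) = -0.9401 × 136.9/592.5906 ≈ -0.217.
|E| < 1, so demand is inelastic at this price.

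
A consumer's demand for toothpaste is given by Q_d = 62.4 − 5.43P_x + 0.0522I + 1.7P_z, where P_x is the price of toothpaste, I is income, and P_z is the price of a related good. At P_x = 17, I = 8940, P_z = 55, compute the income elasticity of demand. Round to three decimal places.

Substituting, Q_d = 62.4 − 5.43(17) + 0.0522(8940) + 1.7(55) = 62.4 − 92.31 + 466.668 + 93.5 = 530.258.
∂Q_d/∂I = +0.0522, so E_I = 0.0522·(8940/530.258) ≈ 0.880.
E_I ∈ (0,1): normal good (necessity).

0.880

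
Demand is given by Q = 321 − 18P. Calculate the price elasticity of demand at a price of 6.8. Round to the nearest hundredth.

At P = 6.8, Q = 198.6.
dQ/dP = −18.
Point elasticity E = (dQ/dP)·(P/Q) = -18 × 6.8/198.6 ≈ -0.62.
|E| < 1, so demand is inelastic at this price.

-0.62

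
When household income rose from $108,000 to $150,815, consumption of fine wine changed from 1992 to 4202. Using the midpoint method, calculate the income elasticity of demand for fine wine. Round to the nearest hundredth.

%ΔQ = (4202 − 1992)/[(1992+4202)/2] = 2210/3097 ≈ 0.7136.
%ΔY = (150,815 − 108,000)/[(108,000+150,815)/2] = 42815/129407.5 ≈ 0.3309.
E_I = %ΔQ/%ΔY ≈ 2.16.
E_I > 1: normal good (luxury).

2.16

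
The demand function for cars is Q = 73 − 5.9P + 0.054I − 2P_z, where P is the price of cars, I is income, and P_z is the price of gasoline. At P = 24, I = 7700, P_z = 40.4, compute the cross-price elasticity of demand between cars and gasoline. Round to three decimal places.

Substituting, Q = 73 − 5.9(24) + 0.054(7700) − 2(40.4) = 73 − 141.6 + 415.8 − 80.8 = 266.4.
∂Q/∂P_z = −2, so E_xy = -2·(40.4/266.4) ≈ -0.303.
E_xy < 0: the goods are complements.

-0.303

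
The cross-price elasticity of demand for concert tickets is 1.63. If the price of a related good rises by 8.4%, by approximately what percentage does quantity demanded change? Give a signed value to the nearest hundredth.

13.69

%ΔQ ≈ E × %ΔP_y = (1.63) × (8.4%) ≈ 13.69%.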